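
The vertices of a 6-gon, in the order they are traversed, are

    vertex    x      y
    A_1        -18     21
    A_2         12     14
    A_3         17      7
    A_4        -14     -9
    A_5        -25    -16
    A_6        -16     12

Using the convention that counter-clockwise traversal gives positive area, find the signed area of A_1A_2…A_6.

Cross-terms: -504, -154, -55, -1, -556, -120  ⇒  Σ = -1390
Signed area = Σ/2 = -695 (negative ⇒ clockwise traversal).

-695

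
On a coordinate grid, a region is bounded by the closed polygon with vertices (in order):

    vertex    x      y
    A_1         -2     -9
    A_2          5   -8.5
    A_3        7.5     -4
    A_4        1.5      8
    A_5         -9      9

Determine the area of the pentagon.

Apply the shoelace (surveyor's) formula: 2A = Σ (x_i·y_{i+1} − x_{i+1}·y_i), indices taken mod 5.
A_1→A_2: (-2)(-8.5) − (5)(-9) = 62
A_2→A_3: (5)(-4) − (7.5)(-8.5) = 43.75
A_3→A_4: (7.5)(8) − (1.5)(-4) = 66
A_4→A_5: (1.5)(9) − (-9)(8) = 85.5
A_5→A_1: (-9)(-9) − (-2)(9) = 99
Σ = 356.25
Area = |Σ|/2 = 178.125.

178.125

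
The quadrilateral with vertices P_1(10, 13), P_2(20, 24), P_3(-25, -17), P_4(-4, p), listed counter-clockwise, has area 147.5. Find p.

Write out the shoelace sum; only the two edges meeting at P_4 involve p:
2·Area = [((-25)·p − (-4)·(-17)) + ((-4)·13 − 10·p)] + 240
       = -35·p + 120 = 295
⇒ p = -5.

-5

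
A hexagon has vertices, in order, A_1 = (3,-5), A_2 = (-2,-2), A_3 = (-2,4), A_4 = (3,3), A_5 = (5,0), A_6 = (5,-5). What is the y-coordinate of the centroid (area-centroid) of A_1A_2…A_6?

Apply the surveyor's formula. First the cross-terms c_i = x_i·y_{i+1} − x_{i+1}·y_i:
  -16, -12, -18, -15, -25, -10  ⇒  2A = -96, A = -48.
Then Σ (y_i + y_{i+1})·c_i = 142, so ȳ = 142 / (6·(-48)) = -71/144.

-71/144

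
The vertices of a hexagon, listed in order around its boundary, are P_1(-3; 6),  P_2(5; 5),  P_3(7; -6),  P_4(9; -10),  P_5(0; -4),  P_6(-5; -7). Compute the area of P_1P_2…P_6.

116.5

P_1→P_2: (-3)(5) − (5)(6) = -45
P_2→P_3: (5)(-6) − (7)(5) = -65
P_3→P_4: (7)(-10) − (9)(-6) = -16
P_4→P_5: (9)(-4) − (0)(-10) = -36
P_5→P_6: (0)(-7) − (-5)(-4) = -20
P_6→P_1: (-5)(6) − (-3)(-7) = -51
Σ = -233
Area = |Σ|/2 = 116.5.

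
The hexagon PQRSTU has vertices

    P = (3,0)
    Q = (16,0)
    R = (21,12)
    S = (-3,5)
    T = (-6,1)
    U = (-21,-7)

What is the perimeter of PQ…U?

|PQ| = √((13)² + (0)²) = √169 = 13
|QR| = √((5)² + (12)²) = √169 = 13
|RS| = √((-24)² + (-7)²) = √625 = 25
|ST| = √((-3)² + (-4)²) = √25 = 5
|TU| = √((-15)² + (-8)²) = √289 = 17
|UP| = √((24)² + (7)²) = √625 = 25
Perimeter = 13 + 13 + 25 + 5 + 17 + 25 = 98.

98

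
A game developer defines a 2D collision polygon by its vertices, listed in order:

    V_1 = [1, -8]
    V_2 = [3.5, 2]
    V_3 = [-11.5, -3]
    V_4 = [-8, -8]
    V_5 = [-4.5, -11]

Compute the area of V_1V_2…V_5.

Apply the shoelace formula: 2A = Σ (x_i·y_{i+1} − x_{i+1}·y_i), indices taken mod 5.
Σ = (30) + (12.5) + (68) + (52) + (47) = 209.5
Area = |Σ|/2 = 104.75.

104.75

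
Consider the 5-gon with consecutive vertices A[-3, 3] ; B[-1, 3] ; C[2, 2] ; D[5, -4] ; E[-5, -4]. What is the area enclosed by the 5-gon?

Apply the shoelace formula: 2A = Σ (x_i·y_{i+1} − x_{i+1}·y_i), indices taken mod 5.
Cross-terms: -6, -8, -18, -40, -27  ⇒  Σ = -99
Area = |Σ|/2 = 49.5.

49.5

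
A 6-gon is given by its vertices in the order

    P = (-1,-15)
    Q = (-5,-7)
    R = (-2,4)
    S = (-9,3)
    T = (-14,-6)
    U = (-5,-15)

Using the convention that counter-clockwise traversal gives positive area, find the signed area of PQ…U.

Cross-terms: -68, -34, 30, 96, 180, 60  ⇒  Σ = 264
Signed area = Σ/2 = 132 (positive ⇒ counter-clockwise traversal).

132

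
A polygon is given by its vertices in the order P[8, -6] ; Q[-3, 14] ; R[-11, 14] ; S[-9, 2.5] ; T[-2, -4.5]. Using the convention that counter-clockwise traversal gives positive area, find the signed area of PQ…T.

Σ = (94) + (112) + (98.5) + (45.5) + (48) = 398
Signed area = Σ/2 = 199 (positive ⇒ counter-clockwise traversal).

199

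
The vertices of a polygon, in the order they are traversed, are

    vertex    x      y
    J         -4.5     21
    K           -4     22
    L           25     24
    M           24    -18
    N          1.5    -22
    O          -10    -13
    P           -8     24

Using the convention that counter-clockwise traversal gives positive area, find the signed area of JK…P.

Apply the surveyor's formula: 2A = Σ (x_i·y_{i+1} − x_{i+1}·y_i), indices taken mod 7.
Σ = (-15) + (-646) + (-1026) + (-501) + (-239.5) + (-344) + (-60) = -2831.5
Signed area = Σ/2 = -1415.75 (negative ⇒ clockwise traversal).

-1415.75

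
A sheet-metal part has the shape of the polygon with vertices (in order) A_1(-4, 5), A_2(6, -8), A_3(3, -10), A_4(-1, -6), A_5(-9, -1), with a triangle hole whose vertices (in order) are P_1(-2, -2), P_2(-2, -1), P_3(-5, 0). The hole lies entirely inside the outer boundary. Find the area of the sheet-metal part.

80.5

Outer boundary:
Apply Gauss's area formula: 2A = Σ (x_i·y_{i+1} − x_{i+1}·y_i), indices taken mod 5.
Cross-terms: 2, -36, -28, -53, -49  ⇒  Σ = -164
Area = |Σ|/2 = 82.
Hole:
Apply the shoelace formula: 2A = Σ (x_i·y_{i+1} − x_{i+1}·y_i), indices taken mod 3.
Σ = (-2) + (-5) + (10) = 3
Area = |Σ|/2 = 1.5.
Net area = 82 − 1.5 = 80.5.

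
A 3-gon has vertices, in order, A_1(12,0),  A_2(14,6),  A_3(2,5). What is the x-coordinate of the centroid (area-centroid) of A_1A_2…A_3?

Apply the shoelace (surveyor's) formula. First the cross-terms c_i = x_i·y_{i+1} − x_{i+1}·y_i:
  72, 58, -60  ⇒  2A = 70, A = 35.
Then Σ (x_i + x_{i+1})·c_i = 1960, so x̄ = 1960 / (6·35) = 28/3.

28/3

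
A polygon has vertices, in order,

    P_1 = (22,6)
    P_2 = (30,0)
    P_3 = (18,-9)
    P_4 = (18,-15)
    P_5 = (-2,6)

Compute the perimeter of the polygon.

|P_1P_2| = √((8)² + (-6)²) = √100 = 10
|P_2P_3| = √((-12)² + (-9)²) = √225 = 15
|P_3P_4| = √((0)² + (-6)²) = √36 = 6
|P_4P_5| = √((-20)² + (21)²) = √841 = 29
|P_5P_1| = √((24)² + (0)²) = √576 = 24
Perimeter = 10 + 15 + 6 + 29 + 24 = 84.

84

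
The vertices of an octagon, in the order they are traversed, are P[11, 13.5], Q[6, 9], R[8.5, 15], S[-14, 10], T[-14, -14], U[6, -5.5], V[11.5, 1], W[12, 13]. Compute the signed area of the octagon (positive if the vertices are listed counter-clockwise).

Apply Gauss's area formula: 2A = Σ (x_i·y_{i+1} − x_{i+1}·y_i), indices taken mod 8.
Cross-terms: 18, 13.5, 295, 336, 161, 69.25, 137.5, 19  ⇒  Σ = 1049.25
Signed area = Σ/2 = 524.625 (positive ⇒ counter-clockwise traversal).

524.625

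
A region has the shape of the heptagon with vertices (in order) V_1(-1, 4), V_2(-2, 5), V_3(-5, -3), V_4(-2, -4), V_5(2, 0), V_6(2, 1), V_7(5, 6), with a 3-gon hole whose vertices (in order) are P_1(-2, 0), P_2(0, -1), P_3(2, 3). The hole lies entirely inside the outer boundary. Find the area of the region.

40.5

Outer boundary:
Apply the surveyor's formula: 2A = Σ (x_i·y_{i+1} − x_{i+1}·y_i), indices taken mod 7.
V_1→V_2: (-1)(5) − (-2)(4) = 3
V_2→V_3: (-2)(-3) − (-5)(5) = 31
V_3→V_4: (-5)(-4) − (-2)(-3) = 14
V_4→V_5: (-2)(0) − (2)(-4) = 8
V_5→V_6: (2)(1) − (2)(0) = 2
V_6→V_7: (2)(6) − (5)(1) = 7
V_7→V_1: (5)(4) − (-1)(6) = 26
Σ = 91
Area = |Σ|/2 = 45.5.
Hole:
Apply the shoelace formula: 2A = Σ (x_i·y_{i+1} − x_{i+1}·y_i), indices taken mod 3.
Σ = (2) + (2) + (6) = 10
Area = |Σ|/2 = 5.
Net area = 45.5 − 5 = 40.5.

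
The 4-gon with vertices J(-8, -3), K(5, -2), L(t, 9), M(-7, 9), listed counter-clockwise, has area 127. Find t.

2

Write out the shoelace sum; only the two edges meeting at L involve t:
2·Area = [(5·9 − t·(-2)) + (t·9 − (-7)·9)] + 124
       = 11·t + 232 = 254
⇒ t = 2.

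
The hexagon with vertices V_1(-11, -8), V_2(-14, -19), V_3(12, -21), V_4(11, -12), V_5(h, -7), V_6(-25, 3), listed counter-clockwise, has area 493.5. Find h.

20

Write out the shoelace sum; only the two edges meeting at V_5 involve h:
2·Area = [(11·(-7) − h·(-12)) + (h·3 − (-25)·(-7))] + 939
       = 15·h + 687 = 987
⇒ h = 20.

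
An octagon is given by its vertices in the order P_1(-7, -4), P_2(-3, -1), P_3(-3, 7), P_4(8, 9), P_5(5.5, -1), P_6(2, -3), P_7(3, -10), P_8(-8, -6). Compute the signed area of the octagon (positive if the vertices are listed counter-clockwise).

-151.5

Apply the shoelace formula: 2A = Σ (x_i·y_{i+1} − x_{i+1}·y_i), indices taken mod 8.
Cross-terms: -5, -24, -83, -57.5, -14.5, -11, -98, -10  ⇒  Σ = -303
Signed area = Σ/2 = -151.5 (negative ⇒ clockwise traversal).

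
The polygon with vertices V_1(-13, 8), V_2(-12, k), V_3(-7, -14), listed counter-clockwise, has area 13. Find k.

Write out the shoelace sum; only the two edges meeting at V_2 involve k:
2·Area = [((-13)·k − (-12)·8) + ((-12)·(-14) − (-7)·k)] + -238
       = -6·k + 26 = 26
⇒ k = 0.

0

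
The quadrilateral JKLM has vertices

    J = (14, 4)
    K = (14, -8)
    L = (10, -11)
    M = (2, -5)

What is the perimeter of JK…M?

|JK| = √((0)² + (-12)²) = √144 = 12
|KL| = √((-4)² + (-3)²) = √25 = 5
|LM| = √((-8)² + (6)²) = √100 = 10
|MJ| = √((12)² + (9)²) = √225 = 15
Perimeter = 12 + 5 + 10 + 15 = 42.

42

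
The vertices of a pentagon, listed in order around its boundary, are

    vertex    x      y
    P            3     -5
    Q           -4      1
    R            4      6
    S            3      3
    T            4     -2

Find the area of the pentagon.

P→Q: (3)(1) − (-4)(-5) = -17
Q→R: (-4)(6) − (4)(1) = -28
R→S: (4)(3) − (3)(6) = -6
S→T: (3)(-2) − (4)(3) = -18
T→P: (4)(-5) − (3)(-2) = -14
Σ = -83
Area = |Σ|/2 = 41.5.

41.5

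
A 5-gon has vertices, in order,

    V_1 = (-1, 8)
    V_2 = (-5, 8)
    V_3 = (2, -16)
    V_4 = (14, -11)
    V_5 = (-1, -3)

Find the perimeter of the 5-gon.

70

|V_1V_2| = √((-4)² + (0)²) = √16 = 4
|V_2V_3| = √((7)² + (-24)²) = √625 = 25
|V_3V_4| = √((12)² + (5)²) = √169 = 13
|V_4V_5| = √((-15)² + (8)²) = √289 = 17
|V_5V_1| = √((0)² + (11)²) = √121 = 11
Perimeter = 4 + 25 + 13 + 17 + 11 = 70.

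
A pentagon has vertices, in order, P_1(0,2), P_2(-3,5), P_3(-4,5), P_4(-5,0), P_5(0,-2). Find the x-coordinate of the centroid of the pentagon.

-164/69

Apply the shoelace formula. First the cross-terms c_i = x_i·y_{i+1} − x_{i+1}·y_i:
  6, 5, 25, 10, 0  ⇒  2A = 46, A = 23.
Then Σ (x_i + x_{i+1})·c_i = -328, so x̄ = -328 / (6·23) = -164/69.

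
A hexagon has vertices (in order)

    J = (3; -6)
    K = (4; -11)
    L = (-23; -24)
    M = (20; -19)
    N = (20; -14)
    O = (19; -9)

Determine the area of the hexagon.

329

Apply the shoelace (surveyor's) formula: 2A = Σ (x_i·y_{i+1} − x_{i+1}·y_i), indices taken mod 6.
J→K: (3)(-11) − (4)(-6) = -9
K→L: (4)(-24) − (-23)(-11) = -349
L→M: (-23)(-19) − (20)(-24) = 917
M→N: (20)(-14) − (20)(-19) = 100
N→O: (20)(-9) − (19)(-14) = 86
O→J: (19)(-6) − (3)(-9) = -87
Σ = 658
Area = |Σ|/2 = 329.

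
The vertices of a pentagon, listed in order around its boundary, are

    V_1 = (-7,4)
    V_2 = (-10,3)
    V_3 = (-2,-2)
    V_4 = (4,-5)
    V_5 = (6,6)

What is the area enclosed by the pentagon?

Apply the shoelace formula: 2A = Σ (x_i·y_{i+1} − x_{i+1}·y_i), indices taken mod 5.
Σ = (19) + (26) + (18) + (54) + (66) = 183
Area = |Σ|/2 = 91.5.

91.5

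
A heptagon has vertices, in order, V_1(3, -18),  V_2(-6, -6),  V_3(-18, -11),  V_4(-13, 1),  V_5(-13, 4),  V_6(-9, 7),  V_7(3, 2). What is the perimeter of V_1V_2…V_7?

|V_1V_2| = √((-9)² + (12)²) = √225 = 15
|V_2V_3| = √((-12)² + (-5)²) = √169 = 13
|V_3V_4| = √((5)² + (12)²) = √169 = 13
|V_4V_5| = √((0)² + (3)²) = √9 = 3
|V_5V_6| = √((4)² + (3)²) = √25 = 5
|V_6V_7| = √((12)² + (-5)²) = √169 = 13
|V_7V_1| = √((0)² + (-20)²) = √400 = 20
Perimeter = 15 + 13 + 13 + 3 + 5 + 13 + 20 = 82.

82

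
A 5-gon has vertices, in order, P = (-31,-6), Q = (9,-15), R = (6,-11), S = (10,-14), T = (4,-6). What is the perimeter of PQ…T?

96

|PQ| = √((40)² + (-9)²) = √1681 = 41
|QR| = √((-3)² + (4)²) = √25 = 5
|RS| = √((4)² + (-3)²) = √25 = 5
|ST| = √((-6)² + (8)²) = √100 = 10
|TP| = √((-35)² + (0)²) = √1225 = 35
Perimeter = 41 + 5 + 5 + 10 + 35 = 96.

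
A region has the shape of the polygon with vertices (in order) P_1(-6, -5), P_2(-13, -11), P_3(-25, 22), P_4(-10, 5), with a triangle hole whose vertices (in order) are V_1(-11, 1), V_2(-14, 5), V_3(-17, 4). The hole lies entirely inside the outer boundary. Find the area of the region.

Outer boundary:
Apply the shoelace (surveyor's) formula: 2A = Σ (x_i·y_{i+1} − x_{i+1}·y_i), indices taken mod 4.
Σ = (1) + (-561) + (95) + (80) = -385
Area = |Σ|/2 = 192.5.
Hole:
Apply the shoelace (surveyor's) formula: 2A = Σ (x_i·y_{i+1} − x_{i+1}·y_i), indices taken mod 3.
Σ = (-41) + (29) + (27) = 15
Area = |Σ|/2 = 7.5.
Net area = 192.5 − 7.5 = 185.

185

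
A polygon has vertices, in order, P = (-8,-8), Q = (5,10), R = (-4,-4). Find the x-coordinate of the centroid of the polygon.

Apply the surveyor's formula. First the cross-terms c_i = x_i·y_{i+1} − x_{i+1}·y_i:
  -40, 20, 0  ⇒  2A = -20, A = -10.
Then Σ (x_i + x_{i+1})·c_i = 140, so x̄ = 140 / (6·(-10)) = -7/3.

-7/3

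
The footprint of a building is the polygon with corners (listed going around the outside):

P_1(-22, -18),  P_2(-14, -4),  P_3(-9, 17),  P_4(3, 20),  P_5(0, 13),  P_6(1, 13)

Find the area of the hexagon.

Cross-terms: -164, -274, -231, 39, -13, 268  ⇒  Σ = -375
Area = |Σ|/2 = 187.5.

187.5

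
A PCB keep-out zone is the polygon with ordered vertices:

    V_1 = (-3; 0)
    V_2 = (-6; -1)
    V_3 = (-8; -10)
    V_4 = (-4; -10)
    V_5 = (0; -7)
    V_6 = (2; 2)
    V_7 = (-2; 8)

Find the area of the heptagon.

90.5

Σ = (3) + (52) + (40) + (28) + (14) + (20) + (24) = 181
Area = |Σ|/2 = 90.5.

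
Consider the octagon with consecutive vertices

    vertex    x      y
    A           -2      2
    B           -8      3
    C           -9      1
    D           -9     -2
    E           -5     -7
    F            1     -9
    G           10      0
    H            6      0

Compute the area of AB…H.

Apply the surveyor's formula: 2A = Σ (x_i·y_{i+1} − x_{i+1}·y_i), indices taken mod 8.
A→B: (-2)(3) − (-8)(2) = 10
B→C: (-8)(1) − (-9)(3) = 19
C→D: (-9)(-2) − (-9)(1) = 27
D→E: (-9)(-7) − (-5)(-2) = 53
E→F: (-5)(-9) − (1)(-7) = 52
F→G: (1)(0) − (10)(-9) = 90
G→H: (10)(0) − (6)(0) = 0
H→A: (6)(2) − (-2)(0) = 12
Σ = 263
Area = |Σ|/2 = 131.5.

131.5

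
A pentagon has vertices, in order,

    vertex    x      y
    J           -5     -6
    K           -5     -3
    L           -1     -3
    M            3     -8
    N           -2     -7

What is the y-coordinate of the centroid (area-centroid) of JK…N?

Apply the shoelace formula. First the cross-terms c_i = x_i·y_{i+1} − x_{i+1}·y_i:
  -15, 12, 17, -37, -23  ⇒  2A = -46, A = -23.
Then Σ (y_i + y_{i+1})·c_i = 730, so ȳ = 730 / (6·(-23)) = -365/69.

-365/69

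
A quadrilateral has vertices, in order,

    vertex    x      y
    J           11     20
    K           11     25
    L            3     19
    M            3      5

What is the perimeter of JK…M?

|JK| = √((0)² + (5)²) = √25 = 5
|KL| = √((-8)² + (-6)²) = √100 = 10
|LM| = √((0)² + (-14)²) = √196 = 14
|MJ| = √((8)² + (15)²) = √289 = 17
Perimeter = 5 + 10 + 14 + 17 = 46.

46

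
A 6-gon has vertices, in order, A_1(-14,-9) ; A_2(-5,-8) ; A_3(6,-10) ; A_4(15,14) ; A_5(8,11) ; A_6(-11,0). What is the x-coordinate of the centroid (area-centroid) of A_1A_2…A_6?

265/252

Apply the shoelace formula. First the cross-terms c_i = x_i·y_{i+1} − x_{i+1}·y_i:
  67, 98, 234, 53, 121, 99  ⇒  2A = 672, A = 336.
Then Σ (x_i + x_{i+1})·c_i = 2120, so x̄ = 2120 / (6·336) = 265/252.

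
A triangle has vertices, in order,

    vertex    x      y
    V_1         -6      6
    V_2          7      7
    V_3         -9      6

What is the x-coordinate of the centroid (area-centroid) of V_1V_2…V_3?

Apply the surveyor's formula. First the cross-terms c_i = x_i·y_{i+1} − x_{i+1}·y_i:
  -84, 105, -18  ⇒  2A = 3, A = 1.5.
Then Σ (x_i + x_{i+1})·c_i = -24, so x̄ = -24 / (6·1.5) = -8/3.

-8/3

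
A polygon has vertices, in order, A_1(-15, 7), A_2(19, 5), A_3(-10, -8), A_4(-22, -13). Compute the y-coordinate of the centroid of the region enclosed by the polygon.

-58/141

Apply the shoelace (surveyor's) formula. First the cross-terms c_i = x_i·y_{i+1} − x_{i+1}·y_i:
  -208, -102, -46, -349  ⇒  2A = -705, A = -352.5.
Then Σ (y_i + y_{i+1})·c_i = 870, so ȳ = 870 / (6·(-352.5)) = -58/141.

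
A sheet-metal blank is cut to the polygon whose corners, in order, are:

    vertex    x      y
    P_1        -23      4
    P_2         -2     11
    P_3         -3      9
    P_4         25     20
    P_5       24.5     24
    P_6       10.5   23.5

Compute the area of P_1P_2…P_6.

250.625

Σ = (-245) + (15) + (-285) + (110) + (323.75) + (582.5) = 501.25
Area = |Σ|/2 = 250.625.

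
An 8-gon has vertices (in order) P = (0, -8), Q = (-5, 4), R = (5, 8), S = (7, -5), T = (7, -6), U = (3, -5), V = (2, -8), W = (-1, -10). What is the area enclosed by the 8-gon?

119.5

Apply the shoelace formula: 2A = Σ (x_i·y_{i+1} − x_{i+1}·y_i), indices taken mod 8.
Cross-terms: -40, -60, -81, -7, -17, -14, -28, 8  ⇒  Σ = -239
Area = |Σ|/2 = 119.5.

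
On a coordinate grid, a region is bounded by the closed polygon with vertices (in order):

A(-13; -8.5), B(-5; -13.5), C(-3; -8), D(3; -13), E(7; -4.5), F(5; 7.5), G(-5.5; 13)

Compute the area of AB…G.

Σ = (133) + (-0.5) + (63) + (77.5) + (75) + (106.25) + (215.75) = 670
Area = |Σ|/2 = 335.

335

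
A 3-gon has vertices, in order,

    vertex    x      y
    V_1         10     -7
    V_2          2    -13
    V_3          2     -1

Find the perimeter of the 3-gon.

|V_1V_2| = √((-8)² + (-6)²) = √100 = 10
|V_2V_3| = √((0)² + (12)²) = √144 = 12
|V_3V_1| = √((8)² + (-6)²) = √100 = 10
Perimeter = 10 + 12 + 10 = 32.

32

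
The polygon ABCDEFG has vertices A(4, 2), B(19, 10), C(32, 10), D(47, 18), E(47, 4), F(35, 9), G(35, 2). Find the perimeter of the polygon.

|AB| = √((15)² + (8)²) = √289 = 17
|BC| = √((13)² + (0)²) = √169 = 13
|CD| = √((15)² + (8)²) = √289 = 17
|DE| = √((0)² + (-14)²) = √196 = 14
|EF| = √((-12)² + (5)²) = √169 = 13
|FG| = √((0)² + (-7)²) = √49 = 7
|GA| = √((-31)² + (0)²) = √961 = 31
Perimeter = 17 + 13 + 17 + 14 + 13 + 7 + 31 = 112.

112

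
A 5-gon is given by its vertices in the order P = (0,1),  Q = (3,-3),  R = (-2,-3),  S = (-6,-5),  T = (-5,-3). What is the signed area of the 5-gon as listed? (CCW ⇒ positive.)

-19

Σ = (-3) + (-15) + (-8) + (-7) + (-5) = -38
Signed area = Σ/2 = -19 (negative ⇒ clockwise traversal).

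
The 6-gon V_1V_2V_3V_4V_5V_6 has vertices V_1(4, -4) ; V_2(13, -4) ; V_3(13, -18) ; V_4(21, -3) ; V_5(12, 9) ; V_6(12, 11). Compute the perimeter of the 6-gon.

|V_1V_2| = √((9)² + (0)²) = √81 = 9
|V_2V_3| = √((0)² + (-14)²) = √196 = 14
|V_3V_4| = √((8)² + (15)²) = √289 = 17
|V_4V_5| = √((-9)² + (12)²) = √225 = 15
|V_5V_6| = √((0)² + (2)²) = √4 = 2
|V_6V_1| = √((-8)² + (-15)²) = √289 = 17
Perimeter = 9 + 14 + 17 + 15 + 2 + 17 = 74.

74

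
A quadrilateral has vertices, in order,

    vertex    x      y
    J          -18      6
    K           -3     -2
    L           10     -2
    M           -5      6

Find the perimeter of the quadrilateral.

60

|JK| = √((15)² + (-8)²) = √289 = 17
|KL| = √((13)² + (0)²) = √169 = 13
|LM| = √((-15)² + (8)²) = √289 = 17
|MJ| = √((-13)² + (0)²) = √169 = 13
Perimeter = 17 + 13 + 17 + 13 = 60.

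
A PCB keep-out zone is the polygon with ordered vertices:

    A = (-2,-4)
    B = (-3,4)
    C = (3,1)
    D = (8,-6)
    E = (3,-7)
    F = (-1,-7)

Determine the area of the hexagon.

68.5

Cross-terms: -20, -15, -26, -38, -28, -10  ⇒  Σ = -137
Area = |Σ|/2 = 68.5.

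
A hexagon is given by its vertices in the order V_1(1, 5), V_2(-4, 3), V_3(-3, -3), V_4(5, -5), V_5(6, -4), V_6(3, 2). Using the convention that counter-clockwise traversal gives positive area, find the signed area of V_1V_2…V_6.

Apply the surveyor's formula: 2A = Σ (x_i·y_{i+1} − x_{i+1}·y_i), indices taken mod 6.
Σ = (23) + (21) + (30) + (10) + (24) + (13) = 121
Signed area = Σ/2 = 60.5 (positive ⇒ counter-clockwise traversal).

60.5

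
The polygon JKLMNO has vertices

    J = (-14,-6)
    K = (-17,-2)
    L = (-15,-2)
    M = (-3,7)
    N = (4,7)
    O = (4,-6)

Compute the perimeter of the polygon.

|JK| = √((-3)² + (4)²) = √25 = 5
|KL| = √((2)² + (0)²) = √4 = 2
|LM| = √((12)² + (9)²) = √225 = 15
|MN| = √((7)² + (0)²) = √49 = 7
|NO| = √((0)² + (-13)²) = √169 = 13
|OJ| = √((-18)² + (0)²) = √324 = 18
Perimeter = 5 + 2 + 15 + 7 + 13 + 18 = 60.

60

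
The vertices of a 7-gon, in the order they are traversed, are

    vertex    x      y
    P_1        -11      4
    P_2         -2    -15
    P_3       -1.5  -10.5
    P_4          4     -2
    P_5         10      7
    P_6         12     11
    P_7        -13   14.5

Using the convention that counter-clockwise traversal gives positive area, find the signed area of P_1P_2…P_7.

357.5

Apply the shoelace formula: 2A = Σ (x_i·y_{i+1} − x_{i+1}·y_i), indices taken mod 7.
Σ = (173) + (-1.5) + (45) + (48) + (26) + (317) + (107.5) = 715
Signed area = Σ/2 = 357.5 (positive ⇒ counter-clockwise traversal).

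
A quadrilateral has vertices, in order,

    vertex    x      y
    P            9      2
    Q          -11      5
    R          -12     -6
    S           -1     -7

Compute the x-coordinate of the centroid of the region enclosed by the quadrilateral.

-593/166

Apply the shoelace (surveyor's) formula. First the cross-terms c_i = x_i·y_{i+1} − x_{i+1}·y_i:
  67, 126, 78, 61  ⇒  2A = 332, A = 166.
Then Σ (x_i + x_{i+1})·c_i = -3558, so x̄ = -3558 / (6·166) = -593/166.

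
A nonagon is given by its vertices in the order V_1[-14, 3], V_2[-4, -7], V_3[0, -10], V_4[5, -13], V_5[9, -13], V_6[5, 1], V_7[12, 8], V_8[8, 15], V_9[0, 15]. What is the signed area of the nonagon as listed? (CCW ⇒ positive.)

400

V_1→V_2: (-14)(-7) − (-4)(3) = 110
V_2→V_3: (-4)(-10) − (0)(-7) = 40
V_3→V_4: (0)(-13) − (5)(-10) = 50
V_4→V_5: (5)(-13) − (9)(-13) = 52
V_5→V_6: (9)(1) − (5)(-13) = 74
V_6→V_7: (5)(8) − (12)(1) = 28
V_7→V_8: (12)(15) − (8)(8) = 116
V_8→V_9: (8)(15) − (0)(15) = 120
V_9→V_1: (0)(3) − (-14)(15) = 210
Σ = 800
Signed area = Σ/2 = 400 (positive ⇒ counter-clockwise traversal).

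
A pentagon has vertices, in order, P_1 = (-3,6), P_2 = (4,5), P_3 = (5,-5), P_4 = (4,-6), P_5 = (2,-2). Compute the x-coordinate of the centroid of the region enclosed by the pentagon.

43/21

Apply the shoelace formula. First the cross-terms c_i = x_i·y_{i+1} − x_{i+1}·y_i:
  -39, -45, -10, 4, 6  ⇒  2A = -84, A = -42.
Then Σ (x_i + x_{i+1})·c_i = -516, so x̄ = -516 / (6·(-42)) = 43/21.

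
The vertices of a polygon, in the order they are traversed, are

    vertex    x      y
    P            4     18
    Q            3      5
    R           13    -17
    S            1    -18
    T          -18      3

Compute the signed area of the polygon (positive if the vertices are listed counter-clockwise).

P→Q: (4)(5) − (3)(18) = -34
Q→R: (3)(-17) − (13)(5) = -116
R→S: (13)(-18) − (1)(-17) = -217
S→T: (1)(3) − (-18)(-18) = -321
T→P: (-18)(18) − (4)(3) = -336
Σ = -1024
Signed area = Σ/2 = -512 (negative ⇒ clockwise traversal).

-512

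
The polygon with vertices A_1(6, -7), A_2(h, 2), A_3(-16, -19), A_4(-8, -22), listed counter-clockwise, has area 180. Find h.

6

The doubled signed area Σ (x_i y_{i+1} − x_{i+1} y_i) is linear in h.
With h=0 it equals 432; the coefficient of h is -12 (from the two edges through A_2).
So -12·h + 432 = 2·180 = 360 ⇒ h = 6.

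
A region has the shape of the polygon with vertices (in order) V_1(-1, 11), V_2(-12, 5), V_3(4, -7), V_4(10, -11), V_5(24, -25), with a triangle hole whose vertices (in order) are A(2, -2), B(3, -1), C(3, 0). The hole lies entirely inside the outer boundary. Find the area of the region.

Outer boundary:
Cross-terms: 127, 64, 26, 14, 239  ⇒  Σ = 470
Area = |Σ|/2 = 235.
Hole:
A→B: (2)(-1) − (3)(-2) = 4
B→C: (3)(0) − (3)(-1) = 3
C→A: (3)(-2) − (2)(0) = -6
Σ = 1
Area = |Σ|/2 = 0.5.
Net area = 235 − 0.5 = 234.5.

234.5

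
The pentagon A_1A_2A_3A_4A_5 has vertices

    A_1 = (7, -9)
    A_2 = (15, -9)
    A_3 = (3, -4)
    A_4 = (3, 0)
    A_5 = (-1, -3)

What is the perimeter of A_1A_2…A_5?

40

|A_1A_2| = √((8)² + (0)²) = √64 = 8
|A_2A_3| = √((-12)² + (5)²) = √169 = 13
|A_3A_4| = √((0)² + (4)²) = √16 = 4
|A_4A_5| = √((-4)² + (-3)²) = √25 = 5
|A_5A_1| = √((8)² + (-6)²) = √100 = 10
Perimeter = 8 + 13 + 4 + 5 + 10 = 40.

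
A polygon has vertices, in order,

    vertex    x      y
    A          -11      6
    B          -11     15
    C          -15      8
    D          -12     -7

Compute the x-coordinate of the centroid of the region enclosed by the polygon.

Apply the surveyor's formula. First the cross-terms c_i = x_i·y_{i+1} − x_{i+1}·y_i:
  -99, 137, 201, -149  ⇒  2A = 90, A = 45.
Then Σ (x_i + x_{i+1})·c_i = -3384, so x̄ = -3384 / (6·45) = -188/15.

-188/15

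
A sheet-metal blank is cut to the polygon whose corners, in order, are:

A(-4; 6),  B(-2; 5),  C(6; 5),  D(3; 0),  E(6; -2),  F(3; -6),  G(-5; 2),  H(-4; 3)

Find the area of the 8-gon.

71

Apply the shoelace (surveyor's) formula: 2A = Σ (x_i·y_{i+1} − x_{i+1}·y_i), indices taken mod 8.
Cross-terms: -8, -40, -15, -6, -30, -24, -7, -12  ⇒  Σ = -142
Area = |Σ|/2 = 71.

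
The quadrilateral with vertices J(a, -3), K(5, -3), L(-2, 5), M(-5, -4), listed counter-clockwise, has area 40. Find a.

The doubled signed area Σ (x_i y_{i+1} − x_{i+1} y_i) is linear in a.
With a=0 it equals 82; the coefficient of a is 1 (from the two edges through J).
So 1·a + 82 = 2·40 = 80 ⇒ a = -2.

-2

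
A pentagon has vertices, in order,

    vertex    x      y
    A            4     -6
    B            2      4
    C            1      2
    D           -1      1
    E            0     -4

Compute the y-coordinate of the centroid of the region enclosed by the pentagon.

-73/51

Apply the shoelace (surveyor's) formula. First the cross-terms c_i = x_i·y_{i+1} − x_{i+1}·y_i:
  28, 0, 3, 4, 16  ⇒  2A = 51, A = 25.5.
Then Σ (y_i + y_{i+1})·c_i = -219, so ȳ = -219 / (6·25.5) = -73/51.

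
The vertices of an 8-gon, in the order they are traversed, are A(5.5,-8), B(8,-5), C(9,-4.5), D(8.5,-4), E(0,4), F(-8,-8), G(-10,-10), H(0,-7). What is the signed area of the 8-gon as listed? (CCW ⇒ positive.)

Apply the shoelace formula: 2A = Σ (x_i·y_{i+1} − x_{i+1}·y_i), indices taken mod 8.
A→B: (5.5)(-5) − (8)(-8) = 36.5
B→C: (8)(-4.5) − (9)(-5) = 9
C→D: (9)(-4) − (8.5)(-4.5) = 2.25
D→E: (8.5)(4) − (0)(-4) = 34
E→F: (0)(-8) − (-8)(4) = 32
F→G: (-8)(-10) − (-10)(-8) = 0
G→H: (-10)(-7) − (0)(-10) = 70
H→A: (0)(-8) − (5.5)(-7) = 38.5
Σ = 222.25
Signed area = Σ/2 = 111.125 (positive ⇒ counter-clockwise traversal).

111.125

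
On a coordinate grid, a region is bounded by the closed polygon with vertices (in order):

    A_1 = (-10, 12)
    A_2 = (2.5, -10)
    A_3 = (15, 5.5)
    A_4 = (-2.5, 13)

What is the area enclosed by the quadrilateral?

271.25

Cross-terms: 70, 163.75, 208.75, 100  ⇒  Σ = 542.5
Area = |Σ|/2 = 271.25.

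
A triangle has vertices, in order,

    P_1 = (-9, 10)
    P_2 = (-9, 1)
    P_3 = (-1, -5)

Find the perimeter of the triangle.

36

|P_1P_2| = √((0)² + (-9)²) = √81 = 9
|P_2P_3| = √((8)² + (-6)²) = √100 = 10
|P_3P_1| = √((-8)² + (15)²) = √289 = 17
Perimeter = 9 + 10 + 17 = 36.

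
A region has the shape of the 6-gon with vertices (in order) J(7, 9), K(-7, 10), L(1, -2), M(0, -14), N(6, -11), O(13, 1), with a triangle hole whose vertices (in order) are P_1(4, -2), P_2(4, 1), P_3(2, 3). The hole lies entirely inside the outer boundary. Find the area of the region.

230

Outer boundary:
Cross-terms: 133, 4, -14, 84, 149, 110  ⇒  Σ = 466
Area = |Σ|/2 = 233.
Hole:
Cross-terms: 12, 10, -16  ⇒  Σ = 6
Area = |Σ|/2 = 3.
Net area = 233 − 3 = 230.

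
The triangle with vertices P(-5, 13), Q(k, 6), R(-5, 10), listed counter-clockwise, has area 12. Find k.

The doubled signed area Σ (x_i y_{i+1} − x_{i+1} y_i) is linear in k.
With k=0 it equals -15; the coefficient of k is -3 (from the two edges through Q).
So -3·k + -15 = 2·12 = 24 ⇒ k = -13.

-13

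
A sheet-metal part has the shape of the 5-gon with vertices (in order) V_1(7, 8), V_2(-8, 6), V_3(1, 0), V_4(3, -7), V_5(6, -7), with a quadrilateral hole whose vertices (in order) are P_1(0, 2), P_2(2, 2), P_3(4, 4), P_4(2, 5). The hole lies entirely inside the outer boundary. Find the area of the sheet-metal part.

Outer boundary:
Apply Gauss's area formula: 2A = Σ (x_i·y_{i+1} − x_{i+1}·y_i), indices taken mod 5.
V_1→V_2: (7)(6) − (-8)(8) = 106
V_2→V_3: (-8)(0) − (1)(6) = -6
V_3→V_4: (1)(-7) − (3)(0) = -7
V_4→V_5: (3)(-7) − (6)(-7) = 21
V_5→V_1: (6)(8) − (7)(-7) = 97
Σ = 211
Area = |Σ|/2 = 105.5.
Hole:
Apply the shoelace formula: 2A = Σ (x_i·y_{i+1} − x_{i+1}·y_i), indices taken mod 4.
Cross-terms: -4, 0, 12, 4  ⇒  Σ = 12
Area = |Σ|/2 = 6.
Net area = 105.5 − 6 = 99.5.

99.5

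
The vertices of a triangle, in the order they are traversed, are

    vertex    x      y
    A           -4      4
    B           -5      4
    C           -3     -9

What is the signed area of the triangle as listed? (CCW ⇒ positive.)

6.5

Apply the surveyor's formula: 2A = Σ (x_i·y_{i+1} − x_{i+1}·y_i), indices taken mod 3.
A→B: (-4)(4) − (-5)(4) = 4
B→C: (-5)(-9) − (-3)(4) = 57
C→A: (-3)(4) − (-4)(-9) = -48
Σ = 13
Signed area = Σ/2 = 6.5 (positive ⇒ counter-clockwise traversal).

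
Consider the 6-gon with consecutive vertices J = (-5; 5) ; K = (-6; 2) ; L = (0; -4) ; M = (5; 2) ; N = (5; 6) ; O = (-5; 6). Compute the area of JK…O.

Cross-terms: 20, 24, 20, 20, 60, 5  ⇒  Σ = 149
Area = |Σ|/2 = 74.5.

74.5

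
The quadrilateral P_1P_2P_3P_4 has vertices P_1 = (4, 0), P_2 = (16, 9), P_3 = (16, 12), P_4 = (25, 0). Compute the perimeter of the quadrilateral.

|P_1P_2| = √((12)² + (9)²) = √225 = 15
|P_2P_3| = √((0)² + (3)²) = √9 = 3
|P_3P_4| = √((9)² + (-12)²) = √225 = 15
|P_4P_1| = √((-21)² + (0)²) = √441 = 21
Perimeter = 15 + 3 + 15 + 21 = 54.

54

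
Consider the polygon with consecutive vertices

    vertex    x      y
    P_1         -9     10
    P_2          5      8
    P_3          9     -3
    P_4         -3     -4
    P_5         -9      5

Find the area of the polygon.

175

Apply Gauss's area formula: 2A = Σ (x_i·y_{i+1} − x_{i+1}·y_i), indices taken mod 5.
Cross-terms: -122, -87, -45, -51, -45  ⇒  Σ = -350
Area = |Σ|/2 = 175.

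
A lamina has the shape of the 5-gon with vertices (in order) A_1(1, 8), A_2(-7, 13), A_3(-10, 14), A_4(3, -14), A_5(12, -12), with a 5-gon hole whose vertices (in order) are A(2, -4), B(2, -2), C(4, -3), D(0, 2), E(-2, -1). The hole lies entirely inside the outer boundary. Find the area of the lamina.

205.5

Outer boundary:
Apply the shoelace (surveyor's) formula: 2A = Σ (x_i·y_{i+1} − x_{i+1}·y_i), indices taken mod 5.
Cross-terms: 69, 32, 98, 132, 108  ⇒  Σ = 439
Area = |Σ|/2 = 219.5.
Hole:
Apply the shoelace (surveyor's) formula: 2A = Σ (x_i·y_{i+1} − x_{i+1}·y_i), indices taken mod 5.
Cross-terms: 4, 2, 8, 4, 10  ⇒  Σ = 28
Area = |Σ|/2 = 14.
Net area = 219.5 − 14 = 205.5.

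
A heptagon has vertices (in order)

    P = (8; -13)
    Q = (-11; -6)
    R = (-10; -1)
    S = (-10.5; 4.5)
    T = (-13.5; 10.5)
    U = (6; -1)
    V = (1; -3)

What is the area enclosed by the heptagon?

200.25

Apply Gauss's area formula: 2A = Σ (x_i·y_{i+1} − x_{i+1}·y_i), indices taken mod 7.
P→Q: (8)(-6) − (-11)(-13) = -191
Q→R: (-11)(-1) − (-10)(-6) = -49
R→S: (-10)(4.5) − (-10.5)(-1) = -55.5
S→T: (-10.5)(10.5) − (-13.5)(4.5) = -49.5
T→U: (-13.5)(-1) − (6)(10.5) = -49.5
U→V: (6)(-3) − (1)(-1) = -17
V→P: (1)(-13) − (8)(-3) = 11
Σ = -400.5
Area = |Σ|/2 = 200.25.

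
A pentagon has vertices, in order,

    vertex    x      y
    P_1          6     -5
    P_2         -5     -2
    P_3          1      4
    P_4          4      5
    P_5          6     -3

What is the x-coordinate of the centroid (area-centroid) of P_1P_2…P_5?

73/45

Apply Gauss's area formula. First the cross-terms c_i = x_i·y_{i+1} − x_{i+1}·y_i:
  -37, -18, -11, -42, -12  ⇒  2A = -120, A = -60.
Then Σ (x_i + x_{i+1})·c_i = -584, so x̄ = -584 / (6·(-60)) = 73/45.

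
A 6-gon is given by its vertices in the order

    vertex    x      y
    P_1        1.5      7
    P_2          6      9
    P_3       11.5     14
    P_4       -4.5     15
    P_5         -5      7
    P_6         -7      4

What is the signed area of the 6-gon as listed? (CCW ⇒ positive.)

Apply the shoelace formula: 2A = Σ (x_i·y_{i+1} − x_{i+1}·y_i), indices taken mod 6.
P_1→P_2: (1.5)(9) − (6)(7) = -28.5
P_2→P_3: (6)(14) − (11.5)(9) = -19.5
P_3→P_4: (11.5)(15) − (-4.5)(14) = 235.5
P_4→P_5: (-4.5)(7) − (-5)(15) = 43.5
P_5→P_6: (-5)(4) − (-7)(7) = 29
P_6→P_1: (-7)(7) − (1.5)(4) = -55
Σ = 205
Signed area = Σ/2 = 102.5 (positive ⇒ counter-clockwise traversal).

102.5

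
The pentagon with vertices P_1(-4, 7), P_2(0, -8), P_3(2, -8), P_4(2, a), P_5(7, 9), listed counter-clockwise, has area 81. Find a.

Write out the shoelace sum; only the two edges meeting at P_4 involve a:
2·Area = [(2·a − 2·(-8)) + (2·9 − 7·a)] + 133
       = -5·a + 167 = 162
⇒ a = 1.

1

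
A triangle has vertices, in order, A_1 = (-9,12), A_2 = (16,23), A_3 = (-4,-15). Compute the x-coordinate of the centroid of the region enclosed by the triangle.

Apply the shoelace (surveyor's) formula. First the cross-terms c_i = x_i·y_{i+1} − x_{i+1}·y_i:
  -399, -148, -183  ⇒  2A = -730, A = -365.
Then Σ (x_i + x_{i+1})·c_i = -2190, so x̄ = -2190 / (6·(-365)) = 1.

1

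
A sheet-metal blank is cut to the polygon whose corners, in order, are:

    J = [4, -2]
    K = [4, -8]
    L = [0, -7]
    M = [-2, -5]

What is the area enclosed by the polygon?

Cross-terms: -24, -28, -14, 24  ⇒  Σ = -42
Area = |Σ|/2 = 21.

21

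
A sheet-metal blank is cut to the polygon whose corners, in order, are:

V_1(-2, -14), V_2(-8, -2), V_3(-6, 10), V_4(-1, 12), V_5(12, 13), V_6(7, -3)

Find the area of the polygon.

325

Apply the shoelace formula: 2A = Σ (x_i·y_{i+1} − x_{i+1}·y_i), indices taken mod 6.
Σ = (-108) + (-92) + (-62) + (-157) + (-127) + (-104) = -650
Area = |Σ|/2 = 325.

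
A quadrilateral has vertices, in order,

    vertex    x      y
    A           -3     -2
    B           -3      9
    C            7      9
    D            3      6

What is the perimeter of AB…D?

|AB| = √((0)² + (11)²) = √121 = 11
|BC| = √((10)² + (0)²) = √100 = 10
|CD| = √((-4)² + (-3)²) = √25 = 5
|DA| = √((-6)² + (-8)²) = √100 = 10
Perimeter = 11 + 10 + 5 + 10 = 36.

36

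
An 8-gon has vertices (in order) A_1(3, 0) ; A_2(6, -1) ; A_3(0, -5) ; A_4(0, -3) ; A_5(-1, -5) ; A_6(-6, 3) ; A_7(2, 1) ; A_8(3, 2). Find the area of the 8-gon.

Cross-terms: -3, -30, 0, -3, -33, -12, 1, -6  ⇒  Σ = -86
Area = |Σ|/2 = 43.

43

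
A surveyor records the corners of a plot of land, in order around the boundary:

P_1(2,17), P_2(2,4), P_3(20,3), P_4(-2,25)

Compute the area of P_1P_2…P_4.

161

Cross-terms: -26, -74, 506, -84  ⇒  Σ = 322
Area = |Σ|/2 = 161.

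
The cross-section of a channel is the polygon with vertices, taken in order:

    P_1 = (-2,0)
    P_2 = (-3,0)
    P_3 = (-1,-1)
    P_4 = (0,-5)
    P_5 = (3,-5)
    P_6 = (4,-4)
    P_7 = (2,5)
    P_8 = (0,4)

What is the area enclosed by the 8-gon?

37.5

Apply the shoelace (surveyor's) formula: 2A = Σ (x_i·y_{i+1} − x_{i+1}·y_i), indices taken mod 8.
P_1→P_2: (-2)(0) − (-3)(0) = 0
P_2→P_3: (-3)(-1) − (-1)(0) = 3
P_3→P_4: (-1)(-5) − (0)(-1) = 5
P_4→P_5: (0)(-5) − (3)(-5) = 15
P_5→P_6: (3)(-4) − (4)(-5) = 8
P_6→P_7: (4)(5) − (2)(-4) = 28
P_7→P_8: (2)(4) − (0)(5) = 8
P_8→P_1: (0)(0) − (-2)(4) = 8
Σ = 75
Area = |Σ|/2 = 37.5.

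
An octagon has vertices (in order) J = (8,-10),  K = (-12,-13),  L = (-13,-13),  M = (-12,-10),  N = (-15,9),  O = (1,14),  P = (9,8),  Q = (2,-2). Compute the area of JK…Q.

Apply the shoelace (surveyor's) formula: 2A = Σ (x_i·y_{i+1} − x_{i+1}·y_i), indices taken mod 8.
Cross-terms: -224, -13, -26, -258, -219, -118, -34, -4  ⇒  Σ = -896
Area = |Σ|/2 = 448.

448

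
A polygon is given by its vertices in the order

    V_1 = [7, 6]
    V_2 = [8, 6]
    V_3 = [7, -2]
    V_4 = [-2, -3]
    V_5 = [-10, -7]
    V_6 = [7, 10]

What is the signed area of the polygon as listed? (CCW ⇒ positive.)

-92

Apply Gauss's area formula: 2A = Σ (x_i·y_{i+1} − x_{i+1}·y_i), indices taken mod 6.
V_1→V_2: (7)(6) − (8)(6) = -6
V_2→V_3: (8)(-2) − (7)(6) = -58
V_3→V_4: (7)(-3) − (-2)(-2) = -25
V_4→V_5: (-2)(-7) − (-10)(-3) = -16
V_5→V_6: (-10)(10) − (7)(-7) = -51
V_6→V_1: (7)(6) − (7)(10) = -28
Σ = -184
Signed area = Σ/2 = -92 (negative ⇒ clockwise traversal).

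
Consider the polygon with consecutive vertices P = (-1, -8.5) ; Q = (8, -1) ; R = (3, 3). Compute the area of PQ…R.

36.75

Apply Gauss's area formula: 2A = Σ (x_i·y_{i+1} − x_{i+1}·y_i), indices taken mod 3.
Σ = (69) + (27) + (-22.5) = 73.5
Area = |Σ|/2 = 36.75.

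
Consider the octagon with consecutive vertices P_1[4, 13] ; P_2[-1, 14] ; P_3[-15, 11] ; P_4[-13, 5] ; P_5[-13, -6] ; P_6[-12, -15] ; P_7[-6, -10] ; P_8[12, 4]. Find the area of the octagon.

434

P_1→P_2: (4)(14) − (-1)(13) = 69
P_2→P_3: (-1)(11) − (-15)(14) = 199
P_3→P_4: (-15)(5) − (-13)(11) = 68
P_4→P_5: (-13)(-6) − (-13)(5) = 143
P_5→P_6: (-13)(-15) − (-12)(-6) = 123
P_6→P_7: (-12)(-10) − (-6)(-15) = 30
P_7→P_8: (-6)(4) − (12)(-10) = 96
P_8→P_1: (12)(13) − (4)(4) = 140
Σ = 868
Area = |Σ|/2 = 434.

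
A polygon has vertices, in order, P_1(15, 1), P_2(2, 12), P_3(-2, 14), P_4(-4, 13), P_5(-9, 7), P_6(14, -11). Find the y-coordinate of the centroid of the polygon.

194/69

Apply Gauss's area formula. First the cross-terms c_i = x_i·y_{i+1} − x_{i+1}·y_i:
  178, 52, 30, 89, 1, 179  ⇒  2A = 529, A = 264.5.
Then Σ (y_i + y_{i+1})·c_i = 4462, so ȳ = 4462 / (6·264.5) = 194/69.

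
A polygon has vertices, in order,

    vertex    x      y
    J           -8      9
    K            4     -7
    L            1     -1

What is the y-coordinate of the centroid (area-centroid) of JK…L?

Apply Gauss's area formula. First the cross-terms c_i = x_i·y_{i+1} − x_{i+1}·y_i:
  20, 3, 1  ⇒  2A = 24, A = 12.
Then Σ (y_i + y_{i+1})·c_i = 24, so ȳ = 24 / (6·12) = 1/3.

1/3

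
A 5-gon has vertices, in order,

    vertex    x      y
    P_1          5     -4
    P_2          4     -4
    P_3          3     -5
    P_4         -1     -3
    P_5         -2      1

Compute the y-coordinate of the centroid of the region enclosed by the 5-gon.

Apply the shoelace (surveyor's) formula. First the cross-terms c_i = x_i·y_{i+1} − x_{i+1}·y_i:
  -4, -8, -14, -7, 3  ⇒  2A = -30, A = -15.
Then Σ (y_i + y_{i+1})·c_i = 221, so ȳ = 221 / (6·(-15)) = -221/90.

-221/90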